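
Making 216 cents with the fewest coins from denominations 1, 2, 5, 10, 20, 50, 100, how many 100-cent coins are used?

2

Use the largest denomination that fits, subtract, and repeat.
216 − 2×100→16 − 1×10→6 − 1×5→1 − 1×1→0
Count of 100: 2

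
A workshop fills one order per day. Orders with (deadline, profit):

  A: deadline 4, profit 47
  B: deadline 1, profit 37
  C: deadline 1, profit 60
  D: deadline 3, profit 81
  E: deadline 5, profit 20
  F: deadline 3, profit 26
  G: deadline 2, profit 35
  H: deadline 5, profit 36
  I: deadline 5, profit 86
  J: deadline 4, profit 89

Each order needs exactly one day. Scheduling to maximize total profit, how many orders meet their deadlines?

Take jobs in profit order; each goes to the latest open slot no later than its deadline.
By profit: J(d4,89), I(d5,86), D(d3,81), C(d1,60), A(d4,47), B(d1,37), H(d5,36), G(d2,35), F(d3,26), E(d5,20)
J→slot 4; I→slot 5; D→slot 3; C→slot 1; A→slot 2; B skipped; H skipped; G skipped; F skipped; E skipped.
5 of 10 scheduled.

5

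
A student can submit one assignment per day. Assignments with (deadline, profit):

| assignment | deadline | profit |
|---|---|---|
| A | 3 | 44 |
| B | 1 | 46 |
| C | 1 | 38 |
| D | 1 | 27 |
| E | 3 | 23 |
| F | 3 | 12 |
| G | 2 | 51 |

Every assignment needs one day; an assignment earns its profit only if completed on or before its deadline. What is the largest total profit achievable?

Take jobs in profit order; each goes to the latest open slot no later than its deadline.
Profit order: G=51 B=46 A=44 C=38 D=27 E=23 F=12
Assign: G→slot 2, B→slot 1, A→slot 3, C skipped, D skipped, E skipped, F skipped.
Slots: [1:B] [2:G] [3:A]
Profit = 46 + 51 + 44 = 141

141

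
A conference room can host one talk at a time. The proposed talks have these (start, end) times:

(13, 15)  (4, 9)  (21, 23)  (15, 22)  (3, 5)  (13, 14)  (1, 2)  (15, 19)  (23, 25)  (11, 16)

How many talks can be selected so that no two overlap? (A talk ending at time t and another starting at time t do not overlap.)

6

Order by finish time; keep every interval that doesn't clash with the previous kept one.
Sorted by end: (1,2)  (3,5)  (4,9)  (13,14)  (13,15)  (11,16)  (15,19)  (15,22)  (21,23)  (23,25)
take (1,2); take (3,5); take (13,14); skip (13,15); take (15,19); take (21,23); take (23,25).
Selected 6 talks.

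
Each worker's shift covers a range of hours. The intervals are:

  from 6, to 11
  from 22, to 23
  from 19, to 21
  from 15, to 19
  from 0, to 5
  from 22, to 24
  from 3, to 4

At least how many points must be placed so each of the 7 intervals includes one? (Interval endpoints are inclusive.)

Process intervals by earliest right end; each time one isn't hit yet, stab at its right endpoint.
By right end: [3,4]  [0,5]  [6,11]  [15,19]  [19,21]  [22,23]  [22,24]
[3,4] uncovered → point at 4; [6,11] uncovered → point at 11; [15,19] uncovered → point at 19; [22,23] uncovered → point at 23.
Points: 4, 11, 19, 23 (4 total).

4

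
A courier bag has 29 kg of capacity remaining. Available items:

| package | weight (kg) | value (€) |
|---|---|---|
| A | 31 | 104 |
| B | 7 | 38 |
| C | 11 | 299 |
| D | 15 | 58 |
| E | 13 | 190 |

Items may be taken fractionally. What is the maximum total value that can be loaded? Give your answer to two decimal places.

516.14

Order: C (299/11=27.18) > E (190/13=14.62) > B (38/7=5.43) > D (58/15=3.87) > A (104/31=3.35)
Fill: take C (11 @ 299) → take E (13 @ 190) → take 5/7 of B → 27.14; 29/29 used.
Total value = 516.14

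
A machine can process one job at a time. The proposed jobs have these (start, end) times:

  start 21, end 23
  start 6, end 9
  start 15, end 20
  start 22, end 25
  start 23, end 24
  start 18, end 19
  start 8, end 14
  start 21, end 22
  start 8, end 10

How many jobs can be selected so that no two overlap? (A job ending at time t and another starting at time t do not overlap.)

4

By end time: (6,9), (8,10), (8,14), (18,19), (15,20), (21,22), (21,23), (23,24), (22,25).
Pick (6,9); next start ≥ 9 → (18,19); next start ≥ 19 → (21,22); next start ≥ 22 → (23,24).
Selected 4 jobs.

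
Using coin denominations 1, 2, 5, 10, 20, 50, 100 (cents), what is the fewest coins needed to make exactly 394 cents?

8

394 − 3×100→94 − 1×50→44 − 2×20→4 − 2×2→0
Total coins = 3 + 1 + 2 + 2 = 8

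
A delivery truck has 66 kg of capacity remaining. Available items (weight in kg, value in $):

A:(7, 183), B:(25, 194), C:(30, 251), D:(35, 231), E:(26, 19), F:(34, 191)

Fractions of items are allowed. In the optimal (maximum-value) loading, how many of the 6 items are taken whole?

Greedy by value/weight ratio, highest first.
Ratios (sorted): A 26.14, C 8.37, B 7.76, D 6.60, F 5.62, E 0.73
take A (7 @ 183); take C (30 @ 251); take B (25 @ 194); take 4/35 of D → 26.40. Capacity used 66/66.
3 item(s) taken whole; one partial (take 4/35 of D).

3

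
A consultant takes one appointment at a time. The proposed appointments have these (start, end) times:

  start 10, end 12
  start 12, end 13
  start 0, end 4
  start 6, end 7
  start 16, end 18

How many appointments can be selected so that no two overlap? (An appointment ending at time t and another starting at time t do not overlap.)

5

Sort by end time and greedily take each interval whose start is ≥ the last chosen end.
By end time: (0,4), (6,7), (10,12), (12,13), (16,18).
Pick (0,4); next start ≥ 4 → (6,7); next start ≥ 7 → (10,12); next start ≥ 12 → (12,13); next start ≥ 13 → (16,18).
Selected 5 appointments.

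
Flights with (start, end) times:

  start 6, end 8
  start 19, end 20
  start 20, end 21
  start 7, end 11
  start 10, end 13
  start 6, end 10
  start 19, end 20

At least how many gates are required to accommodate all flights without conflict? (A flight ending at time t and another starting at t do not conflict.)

3

Count concurrent intervals with a sweep; the peak is the room count.
starts: [6, 6, 7, 10, 19, 19, 20]
ends:   [8, 10, 11, 13, 20, 20, 21]
s6→1 s6→2 s7→3  — peak 3.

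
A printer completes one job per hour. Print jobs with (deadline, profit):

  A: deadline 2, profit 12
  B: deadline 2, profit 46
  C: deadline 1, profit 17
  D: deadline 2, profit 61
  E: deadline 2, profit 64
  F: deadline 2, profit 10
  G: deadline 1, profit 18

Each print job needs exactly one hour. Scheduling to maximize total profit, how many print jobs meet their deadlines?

2

Sort by profit descending; place each in the latest free slot ≤ its deadline.
Profit order: E=64 D=61 B=46 G=18 C=17 A=12 F=10
Assign: E→slot 2, D→slot 1, B skipped, G skipped, C skipped, A skipped, F skipped.
Slots: [1:D] [2:E]
2 of 7 scheduled.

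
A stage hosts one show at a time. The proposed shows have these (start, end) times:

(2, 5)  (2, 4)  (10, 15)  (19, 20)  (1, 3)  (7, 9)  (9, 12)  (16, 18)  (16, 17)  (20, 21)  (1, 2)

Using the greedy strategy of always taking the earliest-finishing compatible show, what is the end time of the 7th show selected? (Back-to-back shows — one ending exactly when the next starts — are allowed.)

21

Order by finish time; keep every interval that doesn't clash with the previous kept one.
Sorted by end: (1,2)  (1,3)  (2,4)  (2,5)  (7,9)  (9,12)  (10,15)  (16,17)  (16,18)  (19,20)  (20,21)
take (1,2); take (2,4); take (7,9); take (9,12); take (16,17); take (19,20); take (20,21).
Selected: (1,2) (2,4) (7,9) (9,12) (16,17) (19,20) (20,21)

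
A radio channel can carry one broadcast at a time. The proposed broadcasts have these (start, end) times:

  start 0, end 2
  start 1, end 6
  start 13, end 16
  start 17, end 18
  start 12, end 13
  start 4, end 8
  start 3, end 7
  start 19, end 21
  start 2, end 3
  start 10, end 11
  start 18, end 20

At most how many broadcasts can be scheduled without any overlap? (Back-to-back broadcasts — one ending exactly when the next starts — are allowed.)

8

Order by finish time; keep every interval that doesn't clash with the previous kept one.
By end time: (0,2), (2,3), (1,6), (3,7), (4,8), (10,11), (12,13), (13,16), (17,18), (18,20), (19,21).
Pick (0,2); next start ≥ 2 → (2,3); next start ≥ 3 → (3,7); next start ≥ 7 → (10,11); next start ≥ 11 → (12,13); next start ≥ 13 → (13,16); next start ≥ 16 → (17,18); next start ≥ 18 → (18,20).
Selected 8 broadcasts.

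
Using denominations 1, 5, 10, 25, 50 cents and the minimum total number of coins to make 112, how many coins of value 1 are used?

Greedy: take as many of the largest coin as possible, then repeat with the remainder.
112 − 2×50→12 − 1×10→2 − 2×1→0
Count of 1: 2

2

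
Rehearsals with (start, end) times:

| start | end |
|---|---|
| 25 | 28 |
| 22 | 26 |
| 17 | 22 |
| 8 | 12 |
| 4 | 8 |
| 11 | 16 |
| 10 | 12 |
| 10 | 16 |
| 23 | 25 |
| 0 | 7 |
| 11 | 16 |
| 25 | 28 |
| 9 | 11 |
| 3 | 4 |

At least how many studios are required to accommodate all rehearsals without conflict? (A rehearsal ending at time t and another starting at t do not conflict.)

The answer is the maximum number of intervals overlapping at any instant.
Events (time:±→running): 0:+→1 3:+→2 4:-→1 4:+→2 7:-→1 8:-→0 8:+→1 9:+→2 10:+→3 10:+→4 11:-→3 11:+→4 11:+→5 … peak 5.

5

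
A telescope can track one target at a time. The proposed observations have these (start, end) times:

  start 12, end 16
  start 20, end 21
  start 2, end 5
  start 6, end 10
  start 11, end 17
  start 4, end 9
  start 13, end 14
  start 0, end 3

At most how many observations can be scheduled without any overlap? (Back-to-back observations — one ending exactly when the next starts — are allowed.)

Greedy by earliest finish: after sorting by end time, pick each interval compatible with the last pick.
Sorted by end: (0,3)  (2,5)  (4,9)  (6,10)  (13,14)  (12,16)  (11,17)  (20,21)
take (0,3); skip (2,5); take (4,9); take (13,14); skip (11,17); take (20,21).
Selected 4 observations.

4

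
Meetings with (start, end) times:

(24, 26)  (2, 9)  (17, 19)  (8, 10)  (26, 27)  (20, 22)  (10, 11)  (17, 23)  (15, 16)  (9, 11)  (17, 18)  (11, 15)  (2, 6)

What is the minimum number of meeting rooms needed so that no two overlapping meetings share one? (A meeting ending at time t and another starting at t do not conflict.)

3

The answer is the maximum number of intervals overlapping at any instant.
Events (time:±→running): 2:+→1 2:+→2 6:-→1 8:+→2 9:-→1 9:+→2 10:-→1 10:+→2 11:-→1 11:-→0 11:+→1 15:-→0 15:+→1 16:-→0 17:+→1 17:+→2 17:+→3 … peak 3.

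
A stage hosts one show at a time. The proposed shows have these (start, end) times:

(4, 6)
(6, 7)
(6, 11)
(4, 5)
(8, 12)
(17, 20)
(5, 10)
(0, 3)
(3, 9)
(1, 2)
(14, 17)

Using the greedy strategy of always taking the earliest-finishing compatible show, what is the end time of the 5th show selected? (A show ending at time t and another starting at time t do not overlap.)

17

Sort by end time and greedily take each interval whose start is ≥ the last chosen end.
Sorted by end: (1,2)  (0,3)  (4,5)  (4,6)  (6,7)  (3,9)  (5,10)  (6,11)  (8,12)  (14,17)  (17,20)
take (1,2); skip (0,3); take (4,5); skip (4,6); take (6,7); skip (3,9); skip (5,10); take (8,12); take (14,17); take (17,20).
Selected: (1,2) (4,5) (6,7) (8,12) (14,17) (17,20)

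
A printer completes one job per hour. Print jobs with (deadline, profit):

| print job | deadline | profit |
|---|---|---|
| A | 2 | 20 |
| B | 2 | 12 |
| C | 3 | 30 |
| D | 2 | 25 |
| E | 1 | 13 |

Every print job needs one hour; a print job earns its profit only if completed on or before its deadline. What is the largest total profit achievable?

75

Profit order: C=30 D=25 A=20 E=13 B=12
Assign: C→slot 3, D→slot 2, A→slot 1, E skipped, B skipped.
Slots: [1:A] [2:D] [3:C]
Profit = 20 + 25 + 30 = 75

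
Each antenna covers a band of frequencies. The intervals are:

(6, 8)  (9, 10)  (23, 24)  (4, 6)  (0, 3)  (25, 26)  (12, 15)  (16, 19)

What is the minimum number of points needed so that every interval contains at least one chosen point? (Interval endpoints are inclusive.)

7

By right end: [0,3]  [4,6]  [6,8]  [9,10]  [12,15]  [16,19]  [23,24]  [25,26]
[0,3] uncovered → point at 3; [4,6] uncovered → point at 6; [9,10] uncovered → point at 10; [12,15] uncovered → point at 15; [16,19] uncovered → point at 19; [23,24] uncovered → point at 24; [25,26] uncovered → point at 26.
Points: 3, 6, 10, 15, 19, 24, 26 (7 total).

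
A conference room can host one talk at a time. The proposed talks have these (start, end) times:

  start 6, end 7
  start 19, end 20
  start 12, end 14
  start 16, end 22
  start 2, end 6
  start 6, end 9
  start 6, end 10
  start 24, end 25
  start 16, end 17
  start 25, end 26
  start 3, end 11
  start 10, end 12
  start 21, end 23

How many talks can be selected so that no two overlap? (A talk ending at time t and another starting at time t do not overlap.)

9

Greedy by earliest finish: after sorting by end time, pick each interval compatible with the last pick.
By end time: (2,6), (6,7), (6,9), (6,10), (3,11), (10,12), (12,14), (16,17), (19,20), (16,22), (21,23), (24,25), (25,26).
Pick (2,6); next start ≥ 6 → (6,7); next start ≥ 7 → (10,12); next start ≥ 12 → (12,14); next start ≥ 14 → (16,17); next start ≥ 17 → (19,20); next start ≥ 20 → (21,23); next start ≥ 23 → (24,25); next start ≥ 25 → (25,26).
Selected 9 talks.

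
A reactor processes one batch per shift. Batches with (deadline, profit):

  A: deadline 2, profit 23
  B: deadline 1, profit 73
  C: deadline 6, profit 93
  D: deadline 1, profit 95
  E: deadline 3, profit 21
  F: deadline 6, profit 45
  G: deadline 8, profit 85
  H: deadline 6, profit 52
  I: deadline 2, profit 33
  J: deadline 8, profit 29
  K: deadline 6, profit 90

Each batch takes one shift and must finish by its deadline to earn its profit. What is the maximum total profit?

Profit order: D=95 C=93 K=90 G=85 B=73 H=52 F=45 I=33 J=29 A=23 E=21
Assign: D→slot 1, C→slot 6, K→slot 5, G→slot 8, B skipped, H→slot 4, F→slot 3, I→slot 2, J→slot 7, A skipped, E skipped.
Slots: [1:D] [2:I] [3:F] [4:H] [5:K] [6:C] [7:J] [8:G]
Profit = 95 + 33 + 45 + 52 + 90 + 93 + 29 + 85 = 522

522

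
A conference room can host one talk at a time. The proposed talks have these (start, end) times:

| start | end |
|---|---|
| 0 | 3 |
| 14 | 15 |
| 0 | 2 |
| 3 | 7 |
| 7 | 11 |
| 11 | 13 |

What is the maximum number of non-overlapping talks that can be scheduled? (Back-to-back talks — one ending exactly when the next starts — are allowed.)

Order by finish time; keep every interval that doesn't clash with the previous kept one.
By end time: (0,2), (0,3), (3,7), (7,11), (11,13), (14,15).
Pick (0,2); next start ≥ 2 → (3,7); next start ≥ 7 → (7,11); next start ≥ 11 → (11,13); next start ≥ 13 → (14,15).
Selected 5 talks.

5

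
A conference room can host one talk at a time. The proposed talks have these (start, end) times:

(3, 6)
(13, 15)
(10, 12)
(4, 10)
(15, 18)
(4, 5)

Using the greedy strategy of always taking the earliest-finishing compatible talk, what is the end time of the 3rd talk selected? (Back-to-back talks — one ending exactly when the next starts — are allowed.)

15

Order by finish time; keep every interval that doesn't clash with the previous kept one.
Sorted by end: (4,5)  (3,6)  (4,10)  (10,12)  (13,15)  (15,18)
take (4,5); take (10,12); take (13,15); take (15,18).
Selected: (4,5) (10,12) (13,15) (15,18)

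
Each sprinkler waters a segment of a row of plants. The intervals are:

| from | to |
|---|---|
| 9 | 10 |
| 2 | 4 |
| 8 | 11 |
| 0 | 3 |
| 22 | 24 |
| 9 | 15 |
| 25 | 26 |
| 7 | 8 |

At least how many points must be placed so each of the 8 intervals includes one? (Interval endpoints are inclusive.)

5

Process intervals by earliest right end; each time one isn't hit yet, stab at its right endpoint.
By right end: [0,3]  [2,4]  [7,8]  [9,10]  [8,11]  [9,15]  [22,24]  [25,26]
[0,3] uncovered → point at 3; [7,8] uncovered → point at 8; [9,10] uncovered → point at 10; [22,24] uncovered → point at 24; [25,26] uncovered → point at 26.
Points: 3, 8, 10, 24, 26 (5 total).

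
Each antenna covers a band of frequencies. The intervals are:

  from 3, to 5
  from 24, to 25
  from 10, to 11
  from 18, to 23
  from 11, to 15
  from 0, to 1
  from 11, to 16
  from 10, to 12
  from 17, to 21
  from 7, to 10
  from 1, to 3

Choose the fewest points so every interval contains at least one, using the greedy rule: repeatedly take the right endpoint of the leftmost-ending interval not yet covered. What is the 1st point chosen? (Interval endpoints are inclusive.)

1

Process intervals by earliest right end; each time one isn't hit yet, stab at its right endpoint.
By right end: [0,1]  [1,3]  [3,5]  [7,10]  [10,11]  [10,12]  [11,15]  [11,16]  [17,21]  [18,23]  [24,25]
[0,1] uncovered → point at 1; [3,5] uncovered → point at 5; [7,10] uncovered → point at 10; [11,15] uncovered → point at 15; [17,21] uncovered → point at 21; [24,25] uncovered → point at 25.
Points: 1, 5, 10, 15, 21, 25 (6 total).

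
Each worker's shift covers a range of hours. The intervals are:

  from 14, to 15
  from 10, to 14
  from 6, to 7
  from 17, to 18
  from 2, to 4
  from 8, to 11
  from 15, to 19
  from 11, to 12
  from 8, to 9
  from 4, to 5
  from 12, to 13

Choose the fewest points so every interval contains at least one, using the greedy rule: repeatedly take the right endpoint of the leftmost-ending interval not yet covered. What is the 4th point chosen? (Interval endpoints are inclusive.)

12

Sorted: [2,4] [4,5] [6,7] [8,9] [8,11] [11,12] [12,13] [10,14] [14,15] [17,18] [15,19]
{[2,4],[4,5]} hit by 4; {[6,7]} hit by 7; {[8,9],[8,11]} hit by 9; {[11,12],[12,13],[10,14]} hit by 12; {[14,15]} hit by 15; {[17,18],[15,19]} hit by 18.
Points: 4, 7, 9, 12, 15, 18 (6 total).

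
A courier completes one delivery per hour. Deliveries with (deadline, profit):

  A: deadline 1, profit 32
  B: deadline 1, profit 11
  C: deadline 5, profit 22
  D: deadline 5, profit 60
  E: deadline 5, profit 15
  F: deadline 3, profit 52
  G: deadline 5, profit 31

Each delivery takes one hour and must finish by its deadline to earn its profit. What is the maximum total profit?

197

Take jobs in profit order; each goes to the latest open slot no later than its deadline.
By profit: D(d5,60), F(d3,52), A(d1,32), G(d5,31), C(d5,22), E(d5,15), B(d1,11)
D→slot 5; F→slot 3; A→slot 1; G→slot 4; C→slot 2; E skipped; B skipped.
Profit = 32 + 22 + 52 + 31 + 60 = 197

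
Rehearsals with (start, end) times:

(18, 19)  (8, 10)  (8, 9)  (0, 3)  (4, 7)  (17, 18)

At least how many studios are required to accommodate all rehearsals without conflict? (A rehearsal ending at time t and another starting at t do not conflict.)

Count concurrent intervals with a sweep; the peak is the room count.
Events (time:±→running): 0:+→1 3:-→0 4:+→1 7:-→0 8:+→1 8:+→2 … peak 2.

2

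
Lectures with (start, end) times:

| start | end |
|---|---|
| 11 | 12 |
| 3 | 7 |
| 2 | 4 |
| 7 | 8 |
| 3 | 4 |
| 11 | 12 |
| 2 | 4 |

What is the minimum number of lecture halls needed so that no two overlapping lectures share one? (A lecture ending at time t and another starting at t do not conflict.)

Count concurrent intervals with a sweep; the peak is the room count.
starts: [2, 2, 3, 3, 7, 11, 11]
ends:   [4, 4, 4, 7, 8, 12, 12]
s2→1 s2→2 s3→3 s3→4  — peak 4.

4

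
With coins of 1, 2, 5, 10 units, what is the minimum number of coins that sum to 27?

4

Greedy: take as many of the largest coin as possible, then repeat with the remainder.
27 = 2×10 + 1×5 + 1×2
Total coins = 2 + 1 + 1 = 4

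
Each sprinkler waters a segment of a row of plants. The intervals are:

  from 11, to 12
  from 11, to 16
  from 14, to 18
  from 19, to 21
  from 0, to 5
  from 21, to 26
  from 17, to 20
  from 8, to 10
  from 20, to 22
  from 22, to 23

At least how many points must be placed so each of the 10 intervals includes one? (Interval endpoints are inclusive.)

Process intervals by earliest right end; each time one isn't hit yet, stab at its right endpoint.
By right end: [0,5]  [8,10]  [11,12]  [11,16]  [14,18]  [17,20]  [19,21]  [20,22]  [22,23]  [21,26]
[0,5] uncovered → point at 5; [8,10] uncovered → point at 10; [11,12] uncovered → point at 12; [14,18] uncovered → point at 18; [19,21] uncovered → point at 21; [22,23] uncovered → point at 23.
Points: 5, 10, 12, 18, 21, 23 (6 total).

6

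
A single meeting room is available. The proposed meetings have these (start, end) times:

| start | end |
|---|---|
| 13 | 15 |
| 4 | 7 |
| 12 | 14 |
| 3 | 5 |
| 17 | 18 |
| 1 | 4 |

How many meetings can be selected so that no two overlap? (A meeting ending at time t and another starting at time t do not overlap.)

4

Sort by end time and greedily take each interval whose start is ≥ the last chosen end.
Sorted by end: (1,4)  (3,5)  (4,7)  (12,14)  (13,15)  (17,18)
take (1,4); take (4,7); take (12,14); skip (13,15); take (17,18).
Selected 4 meetings.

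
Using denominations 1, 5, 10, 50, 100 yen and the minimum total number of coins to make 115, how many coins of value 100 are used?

115 = 1×100 + 1×10 + 1×5
Count of 100: 1

1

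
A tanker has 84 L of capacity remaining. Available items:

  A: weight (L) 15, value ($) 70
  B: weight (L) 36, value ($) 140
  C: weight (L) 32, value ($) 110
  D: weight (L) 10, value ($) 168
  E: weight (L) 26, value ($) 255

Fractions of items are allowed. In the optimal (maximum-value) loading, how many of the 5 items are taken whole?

Greedy by value/weight ratio, highest first.
Order: D (168/10=16.80) > E (255/26=9.81) > A (70/15=4.67) > B (140/36=3.89) > C (110/32=3.44)
Fill: take D (10 @ 168) → take E (26 @ 255) → take A (15 @ 70) → take 33/36 of B → 128.33; 84/84 used.
3 item(s) taken whole; one partial (take 33/36 of B).

3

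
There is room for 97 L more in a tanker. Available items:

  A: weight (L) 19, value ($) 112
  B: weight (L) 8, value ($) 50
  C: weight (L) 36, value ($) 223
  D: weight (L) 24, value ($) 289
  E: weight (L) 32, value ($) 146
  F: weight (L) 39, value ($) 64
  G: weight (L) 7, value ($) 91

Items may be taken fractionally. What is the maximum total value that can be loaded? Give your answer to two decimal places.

Sort by value per unit weight and fill in that order.
Order: G (91/7=13.00) > D (289/24=12.04) > B (50/8=6.25) > C (223/36=6.19) > A (112/19=5.89) > E (146/32=4.56) > F (64/39=1.64)
Fill: take G (7 @ 91) → take D (24 @ 289) → take B (8 @ 50) → take C (36 @ 223) → take A (19 @ 112) → take 3/32 of E → 13.69; 97/97 used.
Total value = 778.69

778.69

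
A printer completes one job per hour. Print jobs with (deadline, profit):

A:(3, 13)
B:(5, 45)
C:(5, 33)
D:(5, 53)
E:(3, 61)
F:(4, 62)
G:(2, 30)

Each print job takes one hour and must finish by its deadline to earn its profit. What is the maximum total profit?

254

Take jobs in profit order; each goes to the latest open slot no later than its deadline.
Profit order: F=62 E=61 D=53 B=45 C=33 G=30 A=13
Assign: F→slot 4, E→slot 3, D→slot 5, B→slot 2, C→slot 1, G skipped, A skipped.
Slots: [1:C] [2:B] [3:E] [4:F] [5:D]
Profit = 33 + 45 + 61 + 62 + 53 = 254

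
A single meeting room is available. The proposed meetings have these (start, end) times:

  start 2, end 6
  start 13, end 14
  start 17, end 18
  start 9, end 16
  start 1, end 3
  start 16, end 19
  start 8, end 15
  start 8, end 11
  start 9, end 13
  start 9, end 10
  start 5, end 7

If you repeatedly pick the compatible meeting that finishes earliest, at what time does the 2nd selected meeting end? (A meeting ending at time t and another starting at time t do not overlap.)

Greedy by earliest finish: after sorting by end time, pick each interval compatible with the last pick.
By end time: (1,3), (2,6), (5,7), (9,10), (8,11), (9,13), (13,14), (8,15), (9,16), (17,18), (16,19).
Pick (1,3); next start ≥ 3 → (5,7); next start ≥ 7 → (9,10); next start ≥ 10 → (13,14); next start ≥ 14 → (17,18).
Selected: (1,3) (5,7) (9,10) (13,14) (17,18)

7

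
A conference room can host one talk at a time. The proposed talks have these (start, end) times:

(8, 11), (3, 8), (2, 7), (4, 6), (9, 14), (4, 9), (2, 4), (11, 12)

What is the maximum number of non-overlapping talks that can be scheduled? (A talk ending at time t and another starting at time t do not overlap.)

4

Greedy by earliest finish: after sorting by end time, pick each interval compatible with the last pick.
By end time: (2,4), (4,6), (2,7), (3,8), (4,9), (8,11), (11,12), (9,14).
Pick (2,4); next start ≥ 4 → (4,6); next start ≥ 6 → (8,11); next start ≥ 11 → (11,12).
Selected 4 talks.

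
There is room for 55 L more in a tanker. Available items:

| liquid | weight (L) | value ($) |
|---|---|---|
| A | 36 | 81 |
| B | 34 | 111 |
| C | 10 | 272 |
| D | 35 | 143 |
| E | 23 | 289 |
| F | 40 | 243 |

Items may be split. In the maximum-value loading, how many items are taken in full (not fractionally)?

2

Greedy by value/weight ratio, highest first.
Order: C (272/10=27.20) > E (289/23=12.57) > F (243/40=6.08) > D (143/35=4.09) > B (111/34=3.26) > A (81/36=2.25)
Fill: take C (10 @ 272) → take E (23 @ 289) → take 22/40 of F → 133.65; 55/55 used.
2 item(s) taken whole; one partial (take 22/40 of F).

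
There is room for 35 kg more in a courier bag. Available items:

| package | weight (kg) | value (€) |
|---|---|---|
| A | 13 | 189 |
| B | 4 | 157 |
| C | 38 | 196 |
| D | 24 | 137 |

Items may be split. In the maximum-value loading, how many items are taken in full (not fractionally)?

2

Sort by value per unit weight and fill in that order.
Ratios (sorted): B 39.25, A 14.54, D 5.71, C 5.16
take B (4 @ 157); take A (13 @ 189); take 18/24 of D → 102.75. Capacity used 35/35.
2 item(s) taken whole; one partial (take 18/24 of D).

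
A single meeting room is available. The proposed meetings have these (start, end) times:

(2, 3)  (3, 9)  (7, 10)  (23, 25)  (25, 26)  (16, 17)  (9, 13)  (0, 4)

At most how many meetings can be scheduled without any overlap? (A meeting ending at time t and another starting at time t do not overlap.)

6

Order by finish time; keep every interval that doesn't clash with the previous kept one.
By end time: (2,3), (0,4), (3,9), (7,10), (9,13), (16,17), (23,25), (25,26).
Pick (2,3); next start ≥ 3 → (3,9); next start ≥ 9 → (9,13); next start ≥ 13 → (16,17); next start ≥ 17 → (23,25); next start ≥ 25 → (25,26).
Selected 6 meetings.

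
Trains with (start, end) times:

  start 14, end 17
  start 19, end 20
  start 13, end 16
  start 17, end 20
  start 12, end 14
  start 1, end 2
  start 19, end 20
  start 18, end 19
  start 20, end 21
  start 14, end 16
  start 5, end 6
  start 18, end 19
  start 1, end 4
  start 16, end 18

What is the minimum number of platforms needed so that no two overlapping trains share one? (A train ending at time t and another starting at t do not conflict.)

Count concurrent intervals with a sweep; the peak is the room count.
Events (time:±→running): 1:+→1 1:+→2 2:-→1 4:-→0 5:+→1 6:-→0 12:+→1 13:+→2 14:-→1 14:+→2 14:+→3 … peak 3.

3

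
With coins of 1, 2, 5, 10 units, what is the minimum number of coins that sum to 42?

5

Greedy: take as many of the largest coin as possible, then repeat with the remainder.
42 = 4×10 + 1×2
Total coins = 4 + 1 = 5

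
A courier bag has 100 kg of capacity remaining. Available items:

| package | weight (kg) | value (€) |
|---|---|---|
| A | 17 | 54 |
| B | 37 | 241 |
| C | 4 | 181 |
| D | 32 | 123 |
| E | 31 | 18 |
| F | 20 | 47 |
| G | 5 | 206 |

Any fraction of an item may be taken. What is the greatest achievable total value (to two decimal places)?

Order: C (181/4=45.25) > G (206/5=41.20) > B (241/37=6.51) > D (123/32=3.84) > A (54/17=3.18) > F (47/20=2.35) > E (18/31=0.58)
Fill: take C (4 @ 181) → take G (5 @ 206) → take B (37 @ 241) → take D (32 @ 123) → take A (17 @ 54) → take 5/20 of F → 11.75; 100/100 used.
Total value = 816.75

816.75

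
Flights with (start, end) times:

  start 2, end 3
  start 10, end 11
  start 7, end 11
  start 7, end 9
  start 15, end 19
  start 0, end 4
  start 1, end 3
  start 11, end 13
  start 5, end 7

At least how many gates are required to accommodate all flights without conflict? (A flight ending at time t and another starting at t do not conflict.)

3

The answer is the maximum number of intervals overlapping at any instant.
starts: [0, 1, 2, 5, 7, 7, 10, 11, 15]
ends:   [3, 3, 4, 7, 9, 11, 11, 13, 19]
s0→1 s1→2 s2→3  — peak 3.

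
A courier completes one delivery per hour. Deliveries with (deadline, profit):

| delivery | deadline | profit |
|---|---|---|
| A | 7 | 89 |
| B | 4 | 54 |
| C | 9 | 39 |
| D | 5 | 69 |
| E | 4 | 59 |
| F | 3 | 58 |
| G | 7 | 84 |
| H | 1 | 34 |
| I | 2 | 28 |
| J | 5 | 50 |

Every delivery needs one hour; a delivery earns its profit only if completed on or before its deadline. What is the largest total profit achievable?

By profit: A(d7,89), G(d7,84), D(d5,69), E(d4,59), F(d3,58), B(d4,54), J(d5,50), C(d9,39), H(d1,34), I(d2,28)
A→slot 7; G→slot 6; D→slot 5; E→slot 4; F→slot 3; B→slot 2; J→slot 1; C→slot 9; H skipped; I skipped.
Profit = 50 + 54 + 58 + 59 + 69 + 84 + 89 + 39 = 502

502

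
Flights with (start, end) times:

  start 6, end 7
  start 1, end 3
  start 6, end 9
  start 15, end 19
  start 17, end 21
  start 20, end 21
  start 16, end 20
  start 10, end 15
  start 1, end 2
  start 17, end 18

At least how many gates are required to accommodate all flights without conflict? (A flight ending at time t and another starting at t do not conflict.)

The answer is the maximum number of intervals overlapping at any instant.
Events (time:±→running): 1:+→1 1:+→2 2:-→1 3:-→0 6:+→1 6:+→2 7:-→1 9:-→0 10:+→1 15:-→0 15:+→1 16:+→2 17:+→3 17:+→4 … peak 4.

4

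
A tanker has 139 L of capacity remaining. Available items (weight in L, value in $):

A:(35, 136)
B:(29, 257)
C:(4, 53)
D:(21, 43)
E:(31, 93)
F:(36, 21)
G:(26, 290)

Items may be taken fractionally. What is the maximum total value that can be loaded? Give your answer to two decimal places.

Greedy by value/weight ratio, highest first.
Ratios (sorted): C 13.25, G 11.15, B 8.86, A 3.89, E 3.00, D 2.05, F 0.58
take C (4 @ 53); take G (26 @ 290); take B (29 @ 257); take A (35 @ 136); take E (31 @ 93); take 14/21 of D → 28.67. Capacity used 139/139.
Total value = 857.67

857.67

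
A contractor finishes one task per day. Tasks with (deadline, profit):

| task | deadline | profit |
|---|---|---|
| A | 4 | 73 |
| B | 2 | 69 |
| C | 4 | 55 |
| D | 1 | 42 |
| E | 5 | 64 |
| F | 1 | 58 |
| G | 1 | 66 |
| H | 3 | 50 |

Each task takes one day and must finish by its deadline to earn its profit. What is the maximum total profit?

Take jobs in profit order; each goes to the latest open slot no later than its deadline.
Profit order: A=73 B=69 G=66 E=64 F=58 C=55 H=50 D=42
Assign: A→slot 4, B→slot 2, G→slot 1, E→slot 5, F skipped, C→slot 3, H skipped, D skipped.
Slots: [1:G] [2:B] [3:C] [4:A] [5:E]
Profit = 66 + 69 + 55 + 73 + 64 = 327

327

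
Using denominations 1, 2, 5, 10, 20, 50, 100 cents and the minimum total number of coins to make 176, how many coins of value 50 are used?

1

176 = 1×100 + 1×50 + 1×20 + 1×5 + 1×1
Count of 50: 1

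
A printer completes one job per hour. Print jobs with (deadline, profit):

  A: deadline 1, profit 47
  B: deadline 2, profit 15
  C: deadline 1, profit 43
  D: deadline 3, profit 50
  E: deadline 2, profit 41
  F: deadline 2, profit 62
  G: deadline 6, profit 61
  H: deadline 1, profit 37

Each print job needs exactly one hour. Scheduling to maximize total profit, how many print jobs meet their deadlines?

4

Profit order: F=62 G=61 D=50 A=47 C=43 E=41 H=37 B=15
Assign: F→slot 2, G→slot 6, D→slot 3, A→slot 1, C skipped, E skipped, H skipped, B skipped.
Slots: [1:A] [2:F] [3:D] [6:G]
4 of 8 scheduled.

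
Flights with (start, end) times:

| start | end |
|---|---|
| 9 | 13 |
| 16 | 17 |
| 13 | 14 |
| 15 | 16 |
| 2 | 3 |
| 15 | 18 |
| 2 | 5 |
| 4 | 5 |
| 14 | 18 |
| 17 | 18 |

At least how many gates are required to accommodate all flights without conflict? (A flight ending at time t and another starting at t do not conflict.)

3

The answer is the maximum number of intervals overlapping at any instant.
Events (time:±→running): 2:+→1 2:+→2 3:-→1 4:+→2 5:-→1 5:-→0 9:+→1 13:-→0 13:+→1 14:-→0 14:+→1 15:+→2 15:+→3 … peak 3.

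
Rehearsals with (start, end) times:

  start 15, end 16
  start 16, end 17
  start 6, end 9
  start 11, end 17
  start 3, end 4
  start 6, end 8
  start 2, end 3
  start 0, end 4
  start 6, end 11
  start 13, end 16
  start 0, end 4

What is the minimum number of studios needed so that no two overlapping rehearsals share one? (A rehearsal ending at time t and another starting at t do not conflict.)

starts: [0, 0, 2, 3, 6, 6, 6, 11, 13, 15, 16]
ends:   [3, 4, 4, 4, 8, 9, 11, 16, 16, 17, 17]
s0→1 s0→2 s2→3  — peak 3.

3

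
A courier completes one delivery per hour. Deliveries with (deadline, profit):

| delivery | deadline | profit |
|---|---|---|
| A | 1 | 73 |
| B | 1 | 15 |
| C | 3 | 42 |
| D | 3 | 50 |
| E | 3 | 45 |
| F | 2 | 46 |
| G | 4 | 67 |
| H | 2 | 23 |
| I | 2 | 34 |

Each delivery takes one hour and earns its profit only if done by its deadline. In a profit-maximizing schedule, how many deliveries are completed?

4

Take jobs in profit order; each goes to the latest open slot no later than its deadline.
Profit order: A=73 G=67 D=50 F=46 E=45 C=42 I=34 H=23 B=15
Assign: A→slot 1, G→slot 4, D→slot 3, F→slot 2, E skipped, C skipped, I skipped, H skipped, B skipped.
Slots: [1:A] [2:F] [3:D] [4:G]
4 of 9 scheduled.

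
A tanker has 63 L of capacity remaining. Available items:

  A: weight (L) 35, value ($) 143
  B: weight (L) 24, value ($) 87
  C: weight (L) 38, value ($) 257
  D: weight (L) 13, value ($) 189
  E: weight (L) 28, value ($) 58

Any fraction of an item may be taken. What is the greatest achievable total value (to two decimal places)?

Greedy by value/weight ratio, highest first.
Ratios (sorted): D 14.54, C 6.76, A 4.09, B 3.62, E 2.07
take D (13 @ 189); take C (38 @ 257); take 12/35 of A → 49.03. Capacity used 63/63.
Total value = 495.03

495.03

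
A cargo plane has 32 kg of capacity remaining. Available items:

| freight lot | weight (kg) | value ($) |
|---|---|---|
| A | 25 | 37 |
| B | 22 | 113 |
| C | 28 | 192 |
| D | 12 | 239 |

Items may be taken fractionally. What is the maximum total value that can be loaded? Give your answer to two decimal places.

376.14

Greedy by value/weight ratio, highest first.
Order: D (239/12=19.92) > C (192/28=6.86) > B (113/22=5.14) > A (37/25=1.48)
Fill: take D (12 @ 239) → take 20/28 of C → 137.14; 32/32 used.
Total value = 376.14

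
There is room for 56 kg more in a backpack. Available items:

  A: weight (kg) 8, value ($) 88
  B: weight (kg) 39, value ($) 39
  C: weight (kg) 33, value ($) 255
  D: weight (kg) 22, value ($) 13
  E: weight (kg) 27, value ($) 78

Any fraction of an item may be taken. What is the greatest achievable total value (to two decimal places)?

Order: A (88/8=11.00) > C (255/33=7.73) > E (78/27=2.89) > B (39/39=1.00) > D (13/22=0.59)
Fill: take A (8 @ 88) → take C (33 @ 255) → take 15/27 of E → 43.33; 56/56 used.
Total value = 386.33

386.33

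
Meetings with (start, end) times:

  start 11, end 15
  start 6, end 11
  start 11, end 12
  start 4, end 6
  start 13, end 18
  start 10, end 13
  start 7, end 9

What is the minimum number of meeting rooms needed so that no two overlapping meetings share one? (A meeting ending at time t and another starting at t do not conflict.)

Events (time:±→running): 4:+→1 6:-→0 6:+→1 7:+→2 9:-→1 10:+→2 11:-→1 11:+→2 11:+→3 … peak 3.

3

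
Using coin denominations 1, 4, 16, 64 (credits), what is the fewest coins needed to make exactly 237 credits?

9

Use the largest denomination that fits, subtract, and repeat.
237 − 3×64→45 − 2×16→13 − 3×4→1 − 1×1→0
Total coins = 3 + 2 + 3 + 1 = 9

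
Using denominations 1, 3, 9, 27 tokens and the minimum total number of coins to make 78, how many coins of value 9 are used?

Greedy: take as many of the largest coin as possible, then repeat with the remainder.
78 − 2×27→24 − 2×9→6 − 2×3→0
Count of 9: 2

2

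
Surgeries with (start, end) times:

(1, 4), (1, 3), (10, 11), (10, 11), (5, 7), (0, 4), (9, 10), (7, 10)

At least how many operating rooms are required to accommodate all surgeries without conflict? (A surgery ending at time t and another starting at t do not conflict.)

starts: [0, 1, 1, 5, 7, 9, 10, 10]
ends:   [3, 4, 4, 7, 10, 10, 11, 11]
s0→1 s1→2 s1→3  — peak 3.

3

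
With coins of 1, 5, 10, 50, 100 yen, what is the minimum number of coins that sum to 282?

8

282 = 2×100 + 1×50 + 3×10 + 2×1
Total coins = 2 + 1 + 3 + 2 = 8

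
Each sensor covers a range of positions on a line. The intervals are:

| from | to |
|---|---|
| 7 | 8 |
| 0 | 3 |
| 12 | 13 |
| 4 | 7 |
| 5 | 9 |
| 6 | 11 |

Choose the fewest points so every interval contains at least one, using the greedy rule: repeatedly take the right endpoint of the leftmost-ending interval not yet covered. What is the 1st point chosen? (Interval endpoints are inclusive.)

By right end: [0,3]  [4,7]  [7,8]  [5,9]  [6,11]  [12,13]
[0,3] uncovered → point at 3; [4,7] uncovered → point at 7; [12,13] uncovered → point at 13.
Points: 3, 7, 13 (3 total).

3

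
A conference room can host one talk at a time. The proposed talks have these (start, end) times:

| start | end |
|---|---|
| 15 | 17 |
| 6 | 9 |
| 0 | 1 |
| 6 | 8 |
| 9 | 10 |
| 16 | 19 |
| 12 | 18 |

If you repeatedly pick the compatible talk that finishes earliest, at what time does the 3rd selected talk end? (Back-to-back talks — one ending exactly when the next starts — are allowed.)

10

By end time: (0,1), (6,8), (6,9), (9,10), (15,17), (12,18), (16,19).
Pick (0,1); next start ≥ 1 → (6,8); next start ≥ 8 → (9,10); next start ≥ 10 → (15,17).
Selected: (0,1) (6,8) (9,10) (15,17)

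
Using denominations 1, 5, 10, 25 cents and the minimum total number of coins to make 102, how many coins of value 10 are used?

Greedy: take as many of the largest coin as possible, then repeat with the remainder.
102 − 4×25→2 − 2×1→0
Count of 10: 0

0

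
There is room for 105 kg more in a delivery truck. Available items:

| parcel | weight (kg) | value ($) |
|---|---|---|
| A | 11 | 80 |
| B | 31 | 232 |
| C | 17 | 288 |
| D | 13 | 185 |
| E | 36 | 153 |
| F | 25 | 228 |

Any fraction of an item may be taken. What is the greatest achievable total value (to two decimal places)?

1047.00

Order: C (288/17=16.94) > D (185/13=14.23) > F (228/25=9.12) > B (232/31=7.48) > A (80/11=7.27) > E (153/36=4.25)
Fill: take C (17 @ 288) → take D (13 @ 185) → take F (25 @ 228) → take B (31 @ 232) → take A (11 @ 80) → take 8/36 of E → 34.00; 105/105 used.
Total value = 1047.00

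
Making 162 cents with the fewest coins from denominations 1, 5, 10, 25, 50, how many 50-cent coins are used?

Greedy: take as many of the largest coin as possible, then repeat with the remainder.
162 − 3×50→12 − 1×10→2 − 2×1→0
Count of 50: 3

3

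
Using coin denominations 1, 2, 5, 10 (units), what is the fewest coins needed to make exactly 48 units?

7

48 = 4×10 + 1×5 + 1×2 + 1×1
Total coins = 4 + 1 + 1 + 1 = 7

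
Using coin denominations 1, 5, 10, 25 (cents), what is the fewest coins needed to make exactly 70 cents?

Use the largest denomination that fits, subtract, and repeat.
70 − 2×25→20 − 2×10→0
Total coins = 2 + 2 = 4

4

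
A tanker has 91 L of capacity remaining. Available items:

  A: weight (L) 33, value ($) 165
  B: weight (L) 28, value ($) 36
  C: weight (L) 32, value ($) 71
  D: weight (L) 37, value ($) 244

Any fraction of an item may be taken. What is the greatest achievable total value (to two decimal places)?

455.59

Ratios (sorted): D 6.59, A 5.00, C 2.22, B 1.29
take D (37 @ 244); take A (33 @ 165); take 21/32 of C → 46.59. Capacity used 91/91.
Total value = 455.59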